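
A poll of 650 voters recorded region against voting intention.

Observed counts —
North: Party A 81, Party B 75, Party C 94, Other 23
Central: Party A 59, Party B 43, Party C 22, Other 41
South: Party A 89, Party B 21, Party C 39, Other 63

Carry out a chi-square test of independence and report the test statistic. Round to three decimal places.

78.630

Row totals: 273, 165, 212. Column totals: 229, 139, 155, 127. Grand total N = 650.
Expected counts (row total × column total / N):
  North, Party A: 273×229/650 = 96.1800
  North, Party B: 273×139/650 = 58.3800
  North, Party C: 273×155/650 = 65.1000
  North, Other: 273×127/650 = 53.3400
  Central, Party A: 165×229/650 = 58.1308
  Central, Party B: 165×139/650 = 35.2846
  Central, Party C: 165×155/650 = 39.3462
  Central, Other: 165×127/650 = 32.2385
  South, Party A: 212×229/650 = 74.6892
  South, Party B: 212×139/650 = 45.3354
  South, Party C: 212×155/650 = 50.5538
  South, Other: 212×127/650 = 41.4215
Contributions (O − E)²/E:
  (81 − 96.1800)²/96.1800 = 2.3958
  (75 − 58.3800)²/58.3800 = 4.7315
  (94 − 65.1000)²/65.1000 = 12.8296
  (23 − 53.3400)²/53.3400 = 17.2575
  (59 − 58.1308)²/58.1308 = 0.0130
  (43 − 35.2846)²/35.2846 = 1.6871
  (22 − 39.3462)²/39.3462 = 7.6473
  (41 − 32.2385)²/32.2385 = 2.3811
  (89 − 74.6892)²/74.6892 = 2.7420
  (21 − 45.3354)²/45.3354 = 13.0629
  (39 − 50.5538)²/50.5538 = 2.6406
  (63 − 41.4215)²/41.4215 = 11.2413
χ² = 2.3958 + 4.7315 + 12.8296 + 17.2575 + 0.0130 + 1.6871 + 7.6473 + 2.3811 + 2.7420 + 13.0629 + 2.6406 + 11.2413 = 78.630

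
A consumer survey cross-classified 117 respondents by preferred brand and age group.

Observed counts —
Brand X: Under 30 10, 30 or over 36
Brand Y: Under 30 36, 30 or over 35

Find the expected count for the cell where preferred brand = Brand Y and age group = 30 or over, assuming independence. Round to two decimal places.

Row total (Brand Y) = 71; column total (30 or over) = 71; grand total N = 117.
Expected count = (row total × column total) / N = 71 × 71 / 117 = 43.09.

43.09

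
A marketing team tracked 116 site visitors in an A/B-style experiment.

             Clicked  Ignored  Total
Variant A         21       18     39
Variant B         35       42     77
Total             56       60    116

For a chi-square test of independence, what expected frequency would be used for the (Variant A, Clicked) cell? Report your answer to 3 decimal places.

18.828

Row total (Variant A) = 39; column total (Clicked) = 56; grand total N = 116.
Expected count = (row total × column total) / N = 39 × 56 / 116 = 18.828.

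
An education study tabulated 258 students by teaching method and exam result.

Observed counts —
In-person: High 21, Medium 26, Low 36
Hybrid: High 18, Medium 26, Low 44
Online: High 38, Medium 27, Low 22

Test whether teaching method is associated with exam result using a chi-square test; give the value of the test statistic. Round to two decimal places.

Row totals: 83, 88, 87. Column totals: 77, 79, 102. Grand total N = 258.
Expected counts (row total × column total / N):
  In-person, High: 83×77/258 = 24.771
  In-person, Medium: 83×79/258 = 25.415
  In-person, Low: 83×102/258 = 32.814
  Hybrid, High: 88×77/258 = 26.264
  Hybrid, Medium: 88×79/258 = 26.946
  Hybrid, Low: 88×102/258 = 34.791
  Online, High: 87×77/258 = 25.965
  Online, Medium: 87×79/258 = 26.640
  Online, Low: 87×102/258 = 34.395
Contributions (O − E)²/E:
  (21 − 24.771)²/24.771 = 0.5741
  (26 − 25.415)²/25.415 = 0.0135
  (36 − 32.814)²/32.814 = 0.3093
  (18 − 26.264)²/26.264 = 2.6003
  (26 − 26.946)²/26.946 = 0.0332
  (44 − 34.791)²/34.791 = 2.4376
  (38 − 25.965)²/25.965 = 5.5783
  (27 − 26.640)²/26.640 = 0.0049
  (22 − 34.395)²/34.395 = 4.4668
χ² = 0.5741 + 0.0135 + 0.3093 + 2.6003 + 0.0332 + 2.4376 + 5.5783 + 0.0049 + 4.4668 = 16.02

16.02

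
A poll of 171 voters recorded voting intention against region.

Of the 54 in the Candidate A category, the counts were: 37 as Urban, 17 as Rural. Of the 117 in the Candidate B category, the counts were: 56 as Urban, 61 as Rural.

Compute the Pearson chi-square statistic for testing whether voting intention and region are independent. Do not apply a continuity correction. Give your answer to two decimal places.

Row totals: 54, 117. Column totals: 93, 78. Grand total N = 171.
Expected counts (row total × column total / N):
  Candidate A, Urban: 54×93/171 = 29.368
  Candidate A, Rural: 54×78/171 = 24.632
  Candidate B, Urban: 117×93/171 = 63.632
  Candidate B, Rural: 117×78/171 = 53.368
Contributions (O − E)²/E:
  (37 − 29.368)²/29.368 = 1.9834
  (17 − 24.632)²/24.632 = 2.3647
  (56 − 63.632)²/63.632 = 0.9154
  (61 − 53.368)²/53.368 = 1.0914
χ² = 1.9834 + 2.3647 + 0.9154 + 1.0914 = 6.35

6.35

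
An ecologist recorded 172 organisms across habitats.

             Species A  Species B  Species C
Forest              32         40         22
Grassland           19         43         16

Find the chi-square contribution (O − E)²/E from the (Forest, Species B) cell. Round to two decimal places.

0.63

Row total (Forest) = 94; column total (Species B) = 83; N = 172.
Expected count E = 94 × 83 / 172 = 45.360.
Contribution = (O − E)²/E = (40 − 45.360)² / 45.360 = 0.63.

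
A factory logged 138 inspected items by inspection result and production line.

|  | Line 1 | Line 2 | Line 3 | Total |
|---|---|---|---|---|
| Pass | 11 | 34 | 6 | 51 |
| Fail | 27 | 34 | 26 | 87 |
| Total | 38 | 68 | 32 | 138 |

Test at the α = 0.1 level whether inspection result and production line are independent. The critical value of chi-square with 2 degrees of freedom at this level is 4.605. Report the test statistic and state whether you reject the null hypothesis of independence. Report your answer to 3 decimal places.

Grand total N = 138.
Expected counts (row total × column total / N):
  Pass, Line 1: 51×38/138 = 14.04348
  Pass, Line 2: 51×68/138 = 25.13043
  Pass, Line 3: 51×32/138 = 11.82609
  Fail, Line 1: 87×38/138 = 23.95652
  Fail, Line 2: 87×68/138 = 42.86957
  Fail, Line 3: 87×32/138 = 20.17391
Contributions (O − E)²/E:
  (11 − 14.04348)²/14.04348 = 0.6596
  (34 − 25.13043)²/25.13043 = 3.1304
  (6 − 11.82609)²/11.82609 = 2.8702
  (27 − 23.95652)²/23.95652 = 0.3866
  (34 − 42.86957)²/42.86957 = 1.8351
  (26 − 20.17391)²/20.17391 = 1.6825
χ² = 0.6596 + 3.1304 + 2.8702 + 0.3866 + 1.8351 + 1.6825 = 10.564
df = (2−1)(3−1) = 2. Since 10.564 > 4.605, reject the null hypothesis of independence at α = 0.1.

10.564; reject H₀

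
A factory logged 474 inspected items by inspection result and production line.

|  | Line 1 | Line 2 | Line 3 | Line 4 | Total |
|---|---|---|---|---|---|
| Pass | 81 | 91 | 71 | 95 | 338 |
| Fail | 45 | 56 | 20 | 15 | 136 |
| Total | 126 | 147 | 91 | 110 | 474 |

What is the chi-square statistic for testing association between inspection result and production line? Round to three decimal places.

Grand total N = 474.
Expected counts (row total × column total / N):
  Pass, Line 1: 338×126/474 = 89.8481
  Pass, Line 2: 338×147/474 = 104.8228
  Pass, Line 3: 338×91/474 = 64.8903
  Pass, Line 4: 338×110/474 = 78.4388
  Fail, Line 1: 136×126/474 = 36.1519
  Fail, Line 2: 136×147/474 = 42.1772
  Fail, Line 3: 136×91/474 = 26.1097
  Fail, Line 4: 136×110/474 = 31.5612
Contributions (O − E)²/E:
  (81 − 89.8481)²/89.8481 = 0.8713
  (91 − 104.8228)²/104.8228 = 1.8228
  (71 − 64.8903)²/64.8903 = 0.5753
  (95 − 78.4388)²/78.4388 = 3.4967
  (45 − 36.1519)²/36.1519 = 2.1656
  (56 − 42.1772)²/42.1772 = 4.5302
  (20 − 26.1097)²/26.1097 = 1.4297
  (15 − 31.5612)²/31.5612 = 8.6902
χ² = 0.8713 + 1.8228 + 0.5753 + 3.4967 + 2.1656 + 4.5302 + 1.4297 + 8.6902 = 23.582

23.582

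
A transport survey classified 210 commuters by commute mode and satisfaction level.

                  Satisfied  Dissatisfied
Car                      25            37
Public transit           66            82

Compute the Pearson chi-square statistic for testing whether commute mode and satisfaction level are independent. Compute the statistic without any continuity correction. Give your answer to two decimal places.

Row totals: 62, 148. Column totals: 91, 119. Grand total N = 210.
Expected counts (row total × column total / N):
  Car, Satisfied: 62×91/210 = 26.867
  Car, Dissatisfied: 62×119/210 = 35.133
  Public transit, Satisfied: 148×91/210 = 64.133
  Public transit, Dissatisfied: 148×119/210 = 83.867
Contributions (O − E)²/E:
  (25 − 26.867)²/26.867 = 0.1297
  (37 − 35.133)²/35.133 = 0.0992
  (66 − 64.133)²/64.133 = 0.0544
  (82 − 83.867)²/83.867 = 0.0416
χ² = 0.1297 + 0.0992 + 0.0544 + 0.0416 = 0.32

0.32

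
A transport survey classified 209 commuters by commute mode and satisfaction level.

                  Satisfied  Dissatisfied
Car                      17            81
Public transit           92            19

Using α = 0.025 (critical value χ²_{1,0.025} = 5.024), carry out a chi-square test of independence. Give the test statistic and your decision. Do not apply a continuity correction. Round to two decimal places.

Row totals: 98, 111. Column totals: 109, 100. Grand total N = 209.
Expected counts (row total × column total / N):
  Car, Satisfied: 98×109/209 = 51.110
  Car, Dissatisfied: 98×100/209 = 46.890
  Public transit, Satisfied: 111×109/209 = 57.890
  Public transit, Dissatisfied: 111×100/209 = 53.110
Contributions (O − E)²/E:
  (17 − 51.110)²/51.110 = 22.7645
  (81 − 46.890)²/46.890 = 24.8132
  (92 − 57.890)²/57.890 = 20.0983
  (19 − 53.110)²/53.110 = 21.9072
χ² = 22.7645 + 24.8132 + 20.0983 + 21.9072 = 89.58
df = (2−1)(2−1) = 1. Since 89.58 > 5.024, reject the null hypothesis of independence at α = 0.025.

89.58; reject H₀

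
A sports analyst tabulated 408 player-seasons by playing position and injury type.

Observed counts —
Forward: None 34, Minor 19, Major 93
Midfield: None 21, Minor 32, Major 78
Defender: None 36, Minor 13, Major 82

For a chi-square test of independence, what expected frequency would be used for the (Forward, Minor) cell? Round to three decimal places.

22.902

Row total (Forward) = 146; column total (Minor) = 64; grand total N = 408.
Expected count = (row total × column total) / N = 146 × 64 / 408 = 22.902.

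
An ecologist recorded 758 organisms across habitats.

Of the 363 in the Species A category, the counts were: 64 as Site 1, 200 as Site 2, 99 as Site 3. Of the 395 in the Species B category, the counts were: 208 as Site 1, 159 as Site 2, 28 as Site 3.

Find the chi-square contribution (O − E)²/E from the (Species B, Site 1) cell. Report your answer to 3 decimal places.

Row total (Species B) = 395; column total (Site 1) = 272; N = 758.
Expected count E = 395 × 272 / 758 = 141.7414.
Contribution = (O − E)²/E = (208 − 141.7414)² / 141.7414 = 30.973.

30.973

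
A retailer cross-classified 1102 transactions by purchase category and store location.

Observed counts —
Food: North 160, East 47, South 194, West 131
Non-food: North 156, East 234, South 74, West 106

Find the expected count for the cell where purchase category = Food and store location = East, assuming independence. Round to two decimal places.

Row total (Food) = 532; column total (East) = 281; grand total N = 1102.
Expected count = (row total × column total) / N = 532 × 281 / 1102 = 135.66.

135.66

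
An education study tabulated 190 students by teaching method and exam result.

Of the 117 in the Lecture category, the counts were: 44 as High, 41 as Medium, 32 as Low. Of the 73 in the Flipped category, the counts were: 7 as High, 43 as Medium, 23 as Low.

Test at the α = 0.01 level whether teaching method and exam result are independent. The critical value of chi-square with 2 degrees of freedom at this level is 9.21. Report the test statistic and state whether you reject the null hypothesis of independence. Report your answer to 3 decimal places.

19.204; reject H₀

Row totals: 117, 73. Column totals: 51, 84, 55. Grand total N = 190.
Expected counts (row total × column total / N):
  Lecture, High: 117×51/190 = 31.4053
  Lecture, Medium: 117×84/190 = 51.7263
  Lecture, Low: 117×55/190 = 33.8684
  Flipped, High: 73×51/190 = 19.5947
  Flipped, Medium: 73×84/190 = 32.2737
  Flipped, Low: 73×55/190 = 21.1316
Contributions (O − E)²/E:
  (44 − 31.4053)²/31.4053 = 5.0509
  (41 − 51.7263)²/51.7263 = 2.2243
  (32 − 33.8684)²/33.8684 = 0.1031
  (7 − 19.5947)²/19.5947 = 8.0954
  (43 − 32.2737)²/32.2737 = 3.5649
  (23 − 21.1316)²/21.1316 = 0.1652
χ² = 5.0509 + 2.2243 + 0.1031 + 8.0954 + 3.5649 + 0.1652 = 19.204
df = (2−1)(3−1) = 2. Since 19.204 > 9.21, reject the null hypothesis of independence at α = 0.01.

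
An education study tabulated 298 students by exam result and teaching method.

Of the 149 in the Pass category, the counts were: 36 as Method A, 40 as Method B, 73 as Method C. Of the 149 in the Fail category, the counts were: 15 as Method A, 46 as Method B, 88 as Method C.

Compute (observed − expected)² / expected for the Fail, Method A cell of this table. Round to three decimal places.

4.324

Row total (Fail) = 149; column total (Method A) = 51; N = 298.
Expected count E = 149 × 51 / 298 = 25.5000.
Contribution = (O − E)²/E = (15 − 25.5000)² / 25.5000 = 4.324.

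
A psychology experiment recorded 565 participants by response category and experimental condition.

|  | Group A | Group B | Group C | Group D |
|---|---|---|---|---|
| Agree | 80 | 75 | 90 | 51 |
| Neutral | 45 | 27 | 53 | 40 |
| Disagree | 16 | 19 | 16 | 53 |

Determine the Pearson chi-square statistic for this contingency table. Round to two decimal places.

Row totals: 296, 165, 104. Column totals: 141, 121, 159, 144. Grand total N = 565.
Expected counts (row total × column total / N):
  Agree, Group A: 296×141/565 = 73.869
  Agree, Group B: 296×121/565 = 63.391
  Agree, Group C: 296×159/565 = 83.299
  Agree, Group D: 296×144/565 = 75.441
  Neutral, Group A: 165×141/565 = 41.177
  Neutral, Group B: 165×121/565 = 35.336
  Neutral, Group C: 165×159/565 = 46.434
  Neutral, Group D: 165×144/565 = 42.053
  Disagree, Group A: 104×141/565 = 25.954
  Disagree, Group B: 104×121/565 = 22.273
  Disagree, Group C: 104×159/565 = 29.267
  Disagree, Group D: 104×144/565 = 26.506
Contributions (O − E)²/E:
  (80 − 73.869)²/73.869 = 0.5089
  (75 − 63.391)²/63.391 = 2.1260
  (90 − 83.299)²/83.299 = 0.5391
  (51 − 75.441)²/75.441 = 7.9183
  (45 − 41.177)²/41.177 = 0.3549
  (27 − 35.336)²/35.336 = 1.9665
  (53 − 46.434)²/46.434 = 0.9285
  (40 − 42.053)²/42.053 = 0.1002
  (16 − 25.954)²/25.954 = 3.8176
  (19 − 22.273)²/22.273 = 0.4810
  (16 − 29.267)²/29.267 = 6.0141
  (53 − 26.506)²/26.506 = 26.4820
χ² = 0.5089 + 2.1260 + 0.5391 + 7.9183 + 0.3549 + 1.9665 + 0.9285 + 0.1002 + 3.8176 + 0.4810 + 6.0141 + 26.4820 = 51.24

51.24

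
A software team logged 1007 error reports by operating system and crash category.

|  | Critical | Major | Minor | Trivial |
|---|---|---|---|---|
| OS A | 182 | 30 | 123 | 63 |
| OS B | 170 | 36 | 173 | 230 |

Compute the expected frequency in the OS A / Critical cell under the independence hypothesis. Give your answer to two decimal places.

139.12

Row total (OS A) = 398; column total (Critical) = 352; grand total N = 1007.
Expected count = (row total × column total) / N = 398 × 352 / 1007 = 139.12.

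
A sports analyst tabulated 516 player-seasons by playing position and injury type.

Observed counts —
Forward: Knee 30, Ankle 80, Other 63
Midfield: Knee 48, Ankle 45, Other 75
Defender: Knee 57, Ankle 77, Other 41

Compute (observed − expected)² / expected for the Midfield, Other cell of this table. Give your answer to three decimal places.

4.797

Row total (Midfield) = 168; column total (Other) = 179; N = 516.
Expected count E = 168 × 179 / 516 = 58.2791.
Contribution = (O − E)²/E = (75 − 58.2791)² / 58.2791 = 4.797.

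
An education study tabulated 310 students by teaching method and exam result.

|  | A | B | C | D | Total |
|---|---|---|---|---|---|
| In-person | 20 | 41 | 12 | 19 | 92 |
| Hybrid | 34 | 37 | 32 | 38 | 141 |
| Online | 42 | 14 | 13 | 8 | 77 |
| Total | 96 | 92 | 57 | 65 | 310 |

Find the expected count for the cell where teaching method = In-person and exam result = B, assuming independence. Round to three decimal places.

27.303

Row total (In-person) = 92; column total (B) = 92; grand total N = 310.
Expected count = (row total × column total) / N = 92 × 92 / 310 = 27.303.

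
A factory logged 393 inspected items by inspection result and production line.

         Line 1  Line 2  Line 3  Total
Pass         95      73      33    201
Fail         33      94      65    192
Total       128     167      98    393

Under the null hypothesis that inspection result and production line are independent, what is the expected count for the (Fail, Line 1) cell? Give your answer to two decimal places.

62.53

Row total (Fail) = 192; column total (Line 1) = 128; grand total N = 393.
Expected count = (row total × column total) / N = 192 × 128 / 393 = 62.53.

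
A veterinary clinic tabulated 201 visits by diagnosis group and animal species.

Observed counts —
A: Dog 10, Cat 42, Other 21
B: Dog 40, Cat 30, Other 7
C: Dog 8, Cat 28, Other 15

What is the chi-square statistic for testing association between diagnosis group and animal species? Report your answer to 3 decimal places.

34.905

Row totals: 73, 77, 51. Column totals: 58, 100, 43. Grand total N = 201.
Expected counts (row total × column total / N):
  A, Dog: 73×58/201 = 21.0647
  A, Cat: 73×100/201 = 36.3184
  A, Other: 73×43/201 = 15.6169
  B, Dog: 77×58/201 = 22.2189
  B, Cat: 77×100/201 = 38.3085
  B, Other: 77×43/201 = 16.4726
  C, Dog: 51×58/201 = 14.7164
  C, Cat: 51×100/201 = 25.3731
  C, Other: 51×43/201 = 10.9104
Contributions (O − E)²/E:
  (10 − 21.0647)²/21.0647 = 5.8120
  (42 − 36.3184)²/36.3184 = 0.8888
  (21 − 15.6169)²/15.6169 = 1.8555
  (40 − 22.2189)²/22.2189 = 14.2297
  (30 − 38.3085)²/38.3085 = 1.8020
  (7 − 16.4726)²/16.4726 = 5.4472
  (8 − 14.7164)²/14.7164 = 3.0653
  (28 − 25.3731)²/25.3731 = 0.2720
  (15 − 10.9104)²/10.9104 = 1.5329
χ² = 5.8120 + 0.8888 + 1.8555 + 14.2297 + 1.8020 + 5.4472 + 3.0653 + 0.2720 + 1.5329 = 34.905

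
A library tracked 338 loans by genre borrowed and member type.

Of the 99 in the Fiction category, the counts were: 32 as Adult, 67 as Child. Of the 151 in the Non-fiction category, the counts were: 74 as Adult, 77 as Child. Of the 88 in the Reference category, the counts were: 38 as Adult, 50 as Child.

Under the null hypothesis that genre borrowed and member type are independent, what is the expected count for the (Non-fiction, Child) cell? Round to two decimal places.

86.67

Row total (Non-fiction) = 151; column total (Child) = 194; grand total N = 338.
Expected count = (row total × column total) / N = 151 × 194 / 338 = 86.67.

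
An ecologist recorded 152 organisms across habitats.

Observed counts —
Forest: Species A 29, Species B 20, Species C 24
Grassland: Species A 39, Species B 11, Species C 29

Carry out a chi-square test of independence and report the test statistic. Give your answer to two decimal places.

Row totals: 73, 79. Column totals: 68, 31, 53. Grand total N = 152.
Expected counts (row total × column total / N):
  Forest, Species A: 73×68/152 = 32.658
  Forest, Species B: 73×31/152 = 14.888
  Forest, Species C: 73×53/152 = 25.454
  Grassland, Species A: 79×68/152 = 35.342
  Grassland, Species B: 79×31/152 = 16.112
  Grassland, Species C: 79×53/152 = 27.546
Contributions (O − E)²/E:
  (29 − 32.658)²/32.658 = 0.4097
  (20 − 14.888)²/14.888 = 1.7553
  (24 − 25.454)²/25.454 = 0.0831
  (39 − 35.342)²/35.342 = 0.3786
  (11 − 16.112)²/16.112 = 1.6219
  (29 − 27.546)²/27.546 = 0.0767
χ² = 0.4097 + 1.7553 + 0.0831 + 0.3786 + 1.6219 + 0.0767 = 4.33

4.33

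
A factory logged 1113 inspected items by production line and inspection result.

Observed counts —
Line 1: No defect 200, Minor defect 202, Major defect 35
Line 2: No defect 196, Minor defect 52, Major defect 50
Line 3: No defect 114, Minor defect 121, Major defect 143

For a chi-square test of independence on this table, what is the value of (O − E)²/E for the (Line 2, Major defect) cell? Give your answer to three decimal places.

Row total (Line 2) = 298; column total (Major defect) = 228; N = 1113.
Expected count E = 298 × 228 / 1113 = 61.0458.
Contribution = (O − E)²/E = (50 − 61.0458)² / 61.0458 = 1.999.

1.999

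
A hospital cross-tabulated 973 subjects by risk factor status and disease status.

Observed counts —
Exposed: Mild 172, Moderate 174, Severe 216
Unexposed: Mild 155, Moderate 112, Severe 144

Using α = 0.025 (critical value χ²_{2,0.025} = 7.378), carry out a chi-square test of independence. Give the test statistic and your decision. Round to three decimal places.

5.421; fail to reject H₀

Row totals: 562, 411. Column totals: 327, 286, 360. Grand total N = 973.
Expected counts (row total × column total / N):
  Exposed, Mild: 562×327/973 = 188.8736
  Exposed, Moderate: 562×286/973 = 165.1922
  Exposed, Severe: 562×360/973 = 207.9342
  Unexposed, Mild: 411×327/973 = 138.1264
  Unexposed, Moderate: 411×286/973 = 120.8078
  Unexposed, Severe: 411×360/973 = 152.0658
Contributions (O − E)²/E:
  (172 − 188.8736)²/188.8736 = 1.5075
  (174 − 165.1922)²/165.1922 = 0.4696
  (216 − 207.9342)²/207.9342 = 0.3129
  (155 − 138.1264)²/138.1264 = 2.0613
  (112 − 120.8078)²/120.8078 = 0.6422
  (144 − 152.0658)²/152.0658 = 0.4278
χ² = 1.5075 + 0.4696 + 0.3129 + 2.0613 + 0.6422 + 0.4278 = 5.421
df = (2−1)(3−1) = 2. Since 5.421 < 7.378, fail to reject the null hypothesis of independence at α = 0.025.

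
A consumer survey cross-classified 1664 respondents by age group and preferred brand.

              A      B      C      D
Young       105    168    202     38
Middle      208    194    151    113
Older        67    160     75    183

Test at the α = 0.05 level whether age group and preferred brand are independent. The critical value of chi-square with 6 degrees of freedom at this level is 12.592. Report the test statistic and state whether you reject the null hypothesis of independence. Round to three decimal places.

Row totals: 513, 666, 485. Column totals: 380, 522, 428, 334. Grand total N = 1664.
Expected counts (row total × column total / N):
  Young, A: 513×380/1664 = 117.15144
  Young, B: 513×522/1664 = 160.92909
  Young, C: 513×428/1664 = 131.94952
  Young, D: 513×334/1664 = 102.96995
  Middle, A: 666×380/1664 = 152.09135
  Middle, B: 666×522/1664 = 208.92548
  Middle, C: 666×428/1664 = 171.30288
  Middle, D: 666×334/1664 = 133.68029
  Older, A: 485×380/1664 = 110.75721
  Older, B: 485×522/1664 = 152.14543
  Older, C: 485×428/1664 = 124.74760
  Older, D: 485×334/1664 = 97.34976
Contributions (O − E)²/E:
  (105 − 117.15144)²/117.15144 = 1.2604
  (168 − 160.92909)²/160.92909 = 0.3107
  (202 − 131.94952)²/131.94952 = 37.1890
  (38 − 102.96995)²/102.96995 = 40.9935
  (208 − 152.09135)²/152.09135 = 20.5520
  (194 − 208.92548)²/208.92548 = 1.0663
  (151 − 171.30288)²/171.30288 = 2.4063
  (113 − 133.68029)²/133.68029 = 3.1992
  (67 − 110.75721)²/110.75721 = 17.2873
  (160 − 152.14543)²/152.14543 = 0.4055
  (75 − 124.74760)²/124.74760 = 19.8386
  (183 − 97.34976)²/97.34976 = 75.3568
χ² = 1.2604 + 0.3107 + 37.1890 + 40.9935 + 20.5520 + 1.0663 + 2.4063 + 3.1992 + 17.2873 + 0.4055 + 19.8386 + 75.3568 = 219.866
df = (3−1)(4−1) = 6. Since 219.866 > 12.592, reject the null hypothesis of independence at α = 0.05.

219.866; reject H₀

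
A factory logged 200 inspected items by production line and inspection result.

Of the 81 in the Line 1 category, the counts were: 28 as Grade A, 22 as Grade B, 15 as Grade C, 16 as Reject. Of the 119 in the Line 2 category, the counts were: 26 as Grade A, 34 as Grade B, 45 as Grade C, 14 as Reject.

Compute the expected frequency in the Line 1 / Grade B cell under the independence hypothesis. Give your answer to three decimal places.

22.680

Row total (Line 1) = 81; column total (Grade B) = 56; grand total N = 200.
Expected count = (row total × column total) / N = 81 × 56 / 200 = 22.680.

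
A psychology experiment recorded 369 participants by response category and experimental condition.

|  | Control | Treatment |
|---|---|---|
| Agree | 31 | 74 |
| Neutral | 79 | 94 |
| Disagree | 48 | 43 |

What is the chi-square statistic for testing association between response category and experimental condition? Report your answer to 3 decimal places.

11.816

Row totals: 105, 173, 91. Column totals: 158, 211. Grand total N = 369.
Expected counts (row total × column total / N):
  Agree, Control: 105×158/369 = 44.95935
  Agree, Treatment: 105×211/369 = 60.04065
  Neutral, Control: 173×158/369 = 74.07588
  Neutral, Treatment: 173×211/369 = 98.92412
  Disagree, Control: 91×158/369 = 38.96477
  Disagree, Treatment: 91×211/369 = 52.03523
Contributions (O − E)²/E:
  (31 − 44.95935)²/44.95935 = 4.3342
  (74 − 60.04065)²/60.04065 = 3.2455
  (79 − 74.07588)²/74.07588 = 0.3273
  (94 − 98.92412)²/98.92412 = 0.2451
  (48 − 38.96477)²/38.96477 = 2.0951
  (43 − 52.03523)²/52.03523 = 1.5688
χ² = 4.3342 + 3.2455 + 0.3273 + 0.2451 + 2.0951 + 1.5688 = 11.816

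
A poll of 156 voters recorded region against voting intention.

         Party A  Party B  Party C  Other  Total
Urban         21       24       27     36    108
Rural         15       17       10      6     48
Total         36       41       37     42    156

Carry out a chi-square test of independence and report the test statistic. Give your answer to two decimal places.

9.81

Grand total N = 156.
Expected counts (row total × column total / N):
  Urban, Party A: 108×36/156 = 24.923
  Urban, Party B: 108×41/156 = 28.385
  Urban, Party C: 108×37/156 = 25.615
  Urban, Other: 108×42/156 = 29.077
  Rural, Party A: 48×36/156 = 11.077
  Rural, Party B: 48×41/156 = 12.615
  Rural, Party C: 48×37/156 = 11.385
  Rural, Other: 48×42/156 = 12.923
Contributions (O − E)²/E:
  (21 − 24.923)²/24.923 = 0.6175
  (24 − 28.385)²/28.385 = 0.6774
  (27 − 25.615)²/25.615 = 0.0749
  (36 − 29.077)²/29.077 = 1.6483
  (15 − 11.077)²/11.077 = 1.3894
  (17 − 12.615)²/12.615 = 1.5242
  (10 − 11.385)²/11.385 = 0.1685
  (6 − 12.923)²/12.923 = 3.7087
χ² = 0.6175 + 0.6774 + 0.0749 + 1.6483 + 1.3894 + 1.5242 + 0.1685 + 3.7087 = 9.81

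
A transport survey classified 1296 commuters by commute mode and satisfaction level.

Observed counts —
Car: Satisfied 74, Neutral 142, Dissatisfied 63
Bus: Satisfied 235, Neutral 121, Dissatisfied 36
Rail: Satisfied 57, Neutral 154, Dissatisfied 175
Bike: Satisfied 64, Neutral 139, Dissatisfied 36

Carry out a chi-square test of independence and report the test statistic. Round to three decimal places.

279.609

Row totals: 279, 392, 386, 239. Column totals: 430, 556, 310. Grand total N = 1296.
Expected counts (row total × column total / N):
  Car, Satisfied: 279×430/1296 = 92.5694
  Car, Neutral: 279×556/1296 = 119.6944
  Car, Dissatisfied: 279×310/1296 = 66.7361
  Bus, Satisfied: 392×430/1296 = 130.0617
  Bus, Neutral: 392×556/1296 = 168.1728
  Bus, Dissatisfied: 392×310/1296 = 93.7654
  Rail, Satisfied: 386×430/1296 = 128.0710
  Rail, Neutral: 386×556/1296 = 165.5988
  Rail, Dissatisfied: 386×310/1296 = 92.3302
  Bike, Satisfied: 239×430/1296 = 79.2978
  Bike, Neutral: 239×556/1296 = 102.5340
  Bike, Dissatisfied: 239×310/1296 = 57.1682
Contributions (O − E)²/E:
  (74 − 92.5694)²/92.5694 = 3.7250
  (142 − 119.6944)²/119.6944 = 4.1568
  (63 − 66.7361)²/66.7361 = 0.2092
  (235 − 130.0617)²/130.0617 = 84.6679
  (121 − 168.1728)²/168.1728 = 13.2321
  (36 − 93.7654)²/93.7654 = 35.5871
  (57 − 128.0710)²/128.0710 = 39.4397
  (154 − 165.5988)²/165.5988 = 0.8124
  (175 − 92.3302)²/92.3302 = 74.0202
  (64 − 79.2978)²/79.2978 = 2.9512
  (139 − 102.5340)²/102.5340 = 12.9691
  (36 − 57.1682)²/57.1682 = 7.8381
χ² = 3.7250 + 4.1568 + 0.2092 + 84.6679 + 13.2321 + 35.5871 + 39.4397 + 0.8124 + 74.0202 + 2.9512 + 12.9691 + 7.8381 = 279.609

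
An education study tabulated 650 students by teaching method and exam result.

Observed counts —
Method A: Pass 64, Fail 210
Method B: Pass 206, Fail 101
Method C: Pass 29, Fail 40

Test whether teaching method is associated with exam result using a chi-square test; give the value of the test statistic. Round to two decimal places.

Row totals: 274, 307, 69. Column totals: 299, 351. Grand total N = 650.
Expected counts (row total × column total / N):
  Method A, Pass: 274×299/650 = 126.040
  Method A, Fail: 274×351/650 = 147.960
  Method B, Pass: 307×299/650 = 141.220
  Method B, Fail: 307×351/650 = 165.780
  Method C, Pass: 69×299/650 = 31.740
  Method C, Fail: 69×351/650 = 37.260
Contributions (O − E)²/E:
  (64 − 126.040)²/126.040 = 30.5376
  (210 − 147.960)²/147.960 = 26.0135
  (206 − 141.220)²/141.220 = 29.7157
  (101 − 165.780)²/165.780 = 25.3134
  (29 − 31.740)²/31.740 = 0.2365
  (40 − 37.260)²/37.260 = 0.2015
χ² = 30.5376 + 26.0135 + 29.7157 + 25.3134 + 0.2365 + 0.2015 = 112.02

112.02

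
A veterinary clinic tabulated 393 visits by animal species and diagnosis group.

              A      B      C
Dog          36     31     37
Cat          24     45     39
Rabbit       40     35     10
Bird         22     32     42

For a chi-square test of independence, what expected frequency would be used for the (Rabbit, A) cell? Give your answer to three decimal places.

26.387

Row total (Rabbit) = 85; column total (A) = 122; grand total N = 393.
Expected count = (row total × column total) / N = 85 × 122 / 393 = 26.387.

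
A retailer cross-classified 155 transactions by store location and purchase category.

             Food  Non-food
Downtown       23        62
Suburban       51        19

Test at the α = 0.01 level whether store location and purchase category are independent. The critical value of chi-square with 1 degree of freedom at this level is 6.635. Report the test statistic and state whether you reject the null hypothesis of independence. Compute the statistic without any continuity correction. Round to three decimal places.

32.272; reject H₀

Row totals: 85, 70. Column totals: 74, 81. Grand total N = 155.
Expected counts (row total × column total / N):
  Downtown, Food: 85×74/155 = 40.58065
  Downtown, Non-food: 85×81/155 = 44.41935
  Suburban, Food: 70×74/155 = 33.41935
  Suburban, Non-food: 70×81/155 = 36.58065
Contributions (O − E)²/E:
  (23 − 40.58065)²/40.58065 = 7.6164
  (62 − 44.41935)²/44.41935 = 6.9582
  (51 − 33.41935)²/33.41935 = 9.2485
  (19 − 36.58065)²/36.58065 = 8.4493
χ² = 7.6164 + 6.9582 + 9.2485 + 8.4493 = 32.272
df = (2−1)(2−1) = 1. Since 32.272 > 6.635, reject the null hypothesis of independence at α = 0.01.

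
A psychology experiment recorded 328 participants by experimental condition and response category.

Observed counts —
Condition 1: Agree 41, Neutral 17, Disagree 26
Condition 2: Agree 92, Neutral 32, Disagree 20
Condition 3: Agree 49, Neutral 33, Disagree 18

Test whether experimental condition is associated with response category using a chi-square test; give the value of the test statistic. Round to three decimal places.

15.117

Row totals: 84, 144, 100. Column totals: 182, 82, 64. Grand total N = 328.
Expected counts (row total × column total / N):
  Condition 1, Agree: 84×182/328 = 46.6098
  Condition 1, Neutral: 84×82/328 = 21.0000
  Condition 1, Disagree: 84×64/328 = 16.3902
  Condition 2, Agree: 144×182/328 = 79.9024
  Condition 2, Neutral: 144×82/328 = 36.0000
  Condition 2, Disagree: 144×64/328 = 28.0976
  Condition 3, Agree: 100×182/328 = 55.4878
  Condition 3, Neutral: 100×82/328 = 25.0000
  Condition 3, Disagree: 100×64/328 = 19.5122
Contributions (O − E)²/E:
  (41 − 46.6098)²/46.6098 = 0.6752
  (17 − 21.0000)²/21.0000 = 0.7619
  (26 − 16.3902)²/16.3902 = 5.6344
  (92 − 79.9024)²/79.9024 = 1.8316
  (32 − 36.0000)²/36.0000 = 0.4444
  (20 − 28.0976)²/28.0976 = 2.3337
  (49 − 55.4878)²/55.4878 = 0.7586
  (33 − 25.0000)²/25.0000 = 2.5600
  (18 − 19.5122)²/19.5122 = 0.1172
χ² = 0.6752 + 0.7619 + 5.6344 + 1.8316 + 0.4444 + 2.3337 + 0.7586 + 2.5600 + 0.1172 = 15.117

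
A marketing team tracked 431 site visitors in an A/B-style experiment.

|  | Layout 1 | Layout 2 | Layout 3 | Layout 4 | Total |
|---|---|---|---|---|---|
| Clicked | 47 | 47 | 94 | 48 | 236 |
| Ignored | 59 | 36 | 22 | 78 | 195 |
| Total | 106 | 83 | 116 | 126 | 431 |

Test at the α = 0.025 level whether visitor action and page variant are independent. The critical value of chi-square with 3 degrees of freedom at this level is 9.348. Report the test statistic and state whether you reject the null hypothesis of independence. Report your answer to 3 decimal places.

Grand total N = 431.
Expected counts (row total × column total / N):
  Clicked, Layout 1: 236×106/431 = 58.0418
  Clicked, Layout 2: 236×83/431 = 45.4478
  Clicked, Layout 3: 236×116/431 = 63.5174
  Clicked, Layout 4: 236×126/431 = 68.9930
  Ignored, Layout 1: 195×106/431 = 47.9582
  Ignored, Layout 2: 195×83/431 = 37.5522
  Ignored, Layout 3: 195×116/431 = 52.4826
  Ignored, Layout 4: 195×126/431 = 57.0070
Contributions (O − E)²/E:
  (47 − 58.0418)²/58.0418 = 2.1006
  (47 − 45.4478)²/45.4478 = 0.0530
  (94 − 63.5174)²/63.5174 = 14.6289
  (48 − 68.9930)²/68.9930 = 6.3877
  (59 − 47.9582)²/47.9582 = 2.5422
  (36 − 37.5522)²/37.5522 = 0.0642
  (22 − 52.4826)²/52.4826 = 17.7047
  (78 − 57.0070)²/57.0070 = 7.7307
χ² = 2.1006 + 0.0530 + 14.6289 + 6.3877 + 2.5422 + 0.0642 + 17.7047 + 7.7307 = 51.212
df = (2−1)(4−1) = 3. Since 51.212 > 9.348, reject the null hypothesis of independence at α = 0.025.

51.212; reject H₀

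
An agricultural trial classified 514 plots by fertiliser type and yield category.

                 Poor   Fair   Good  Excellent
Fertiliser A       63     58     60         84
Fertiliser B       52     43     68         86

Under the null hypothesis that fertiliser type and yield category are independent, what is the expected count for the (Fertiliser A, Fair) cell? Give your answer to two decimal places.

Row total (Fertiliser A) = 265; column total (Fair) = 101; grand total N = 514.
Expected count = (row total × column total) / N = 265 × 101 / 514 = 52.07.

52.07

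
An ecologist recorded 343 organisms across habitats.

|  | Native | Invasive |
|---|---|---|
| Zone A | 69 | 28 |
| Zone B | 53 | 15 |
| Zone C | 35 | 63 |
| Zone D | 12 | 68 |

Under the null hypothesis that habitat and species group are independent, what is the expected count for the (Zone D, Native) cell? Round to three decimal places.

Row total (Zone D) = 80; column total (Native) = 169; grand total N = 343.
Expected count = (row total × column total) / N = 80 × 169 / 343 = 39.417.

39.417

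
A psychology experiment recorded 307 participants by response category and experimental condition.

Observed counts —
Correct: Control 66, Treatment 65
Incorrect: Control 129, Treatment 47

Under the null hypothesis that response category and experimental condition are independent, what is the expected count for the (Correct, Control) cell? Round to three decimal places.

Row total (Correct) = 131; column total (Control) = 195; grand total N = 307.
Expected count = (row total × column total) / N = 131 × 195 / 307 = 83.208.

83.208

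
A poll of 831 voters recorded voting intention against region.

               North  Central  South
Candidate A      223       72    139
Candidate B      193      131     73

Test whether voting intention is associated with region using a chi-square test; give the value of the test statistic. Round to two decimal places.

38.29

Row totals: 434, 397. Column totals: 416, 203, 212. Grand total N = 831.
Expected counts (row total × column total / N):
  Candidate A, North: 434×416/831 = 217.261
  Candidate A, Central: 434×203/831 = 106.019
  Candidate A, South: 434×212/831 = 110.720
  Candidate B, North: 397×416/831 = 198.739
  Candidate B, Central: 397×203/831 = 96.981
  Candidate B, South: 397×212/831 = 101.280
Contributions (O − E)²/E:
  (223 − 217.261)²/217.261 = 0.1516
  (72 − 106.019)²/106.019 = 10.9159
  (139 − 110.720)²/110.720 = 7.2233
  (193 − 198.739)²/198.739 = 0.1657
  (131 − 96.981)²/96.981 = 11.9332
  (73 − 101.280)²/101.280 = 7.8965
χ² = 0.1516 + 10.9159 + 7.2233 + 0.1657 + 11.9332 + 7.8965 = 38.29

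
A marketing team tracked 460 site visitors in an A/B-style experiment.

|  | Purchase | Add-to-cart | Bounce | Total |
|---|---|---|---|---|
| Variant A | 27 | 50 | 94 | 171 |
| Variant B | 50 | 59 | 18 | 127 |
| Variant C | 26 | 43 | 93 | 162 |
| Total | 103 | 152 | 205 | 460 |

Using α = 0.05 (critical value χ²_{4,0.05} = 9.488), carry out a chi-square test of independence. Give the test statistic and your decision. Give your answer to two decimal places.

Grand total N = 460.
Expected counts (row total × column total / N):
  Variant A, Purchase: 171×103/460 = 38.2891
  Variant A, Add-to-cart: 171×152/460 = 56.5043
  Variant A, Bounce: 171×205/460 = 76.2065
  Variant B, Purchase: 127×103/460 = 28.4370
  Variant B, Add-to-cart: 127×152/460 = 41.9652
  Variant B, Bounce: 127×205/460 = 56.5978
  Variant C, Purchase: 162×103/460 = 36.2739
  Variant C, Add-to-cart: 162×152/460 = 53.5304
  Variant C, Bounce: 162×205/460 = 72.1957
Contributions (O − E)²/E:
  (27 − 38.2891)²/38.2891 = 3.3285
  (50 − 56.5043)²/56.5043 = 0.7487
  (94 − 76.2065)²/76.2065 = 4.1546
  (50 − 28.4370)²/28.4370 = 16.3506
  (59 − 41.9652)²/41.9652 = 6.9149
  (18 − 56.5978)²/56.5978 = 26.3224
  (26 − 36.2739)²/36.2739 = 2.9099
  (43 − 53.5304)²/53.5304 = 2.0715
  (93 − 72.1957)²/72.1957 = 5.9951
χ² = 3.3285 + 0.7487 + 4.1546 + 16.3506 + 6.9149 + 26.3224 + 2.9099 + 2.0715 + 5.9951 = 68.80
df = (3−1)(3−1) = 4. Since 68.80 > 9.488, reject the null hypothesis of independence at α = 0.05.

68.80; reject H₀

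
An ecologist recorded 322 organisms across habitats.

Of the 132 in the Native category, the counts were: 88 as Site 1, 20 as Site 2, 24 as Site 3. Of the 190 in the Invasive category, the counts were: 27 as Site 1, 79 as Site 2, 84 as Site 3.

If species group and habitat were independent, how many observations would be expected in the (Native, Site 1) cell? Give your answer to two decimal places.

47.14

Row total (Native) = 132; column total (Site 1) = 115; grand total N = 322.
Expected count = (row total × column total) / N = 132 × 115 / 322 = 47.14.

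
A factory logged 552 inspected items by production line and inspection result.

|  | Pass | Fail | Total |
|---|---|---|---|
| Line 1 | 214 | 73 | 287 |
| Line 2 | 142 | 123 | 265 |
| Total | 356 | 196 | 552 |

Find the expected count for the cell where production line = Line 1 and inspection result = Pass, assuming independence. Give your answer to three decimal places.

Row total (Line 1) = 287; column total (Pass) = 356; grand total N = 552.
Expected count = (row total × column total) / N = 287 × 356 / 552 = 185.094.

185.094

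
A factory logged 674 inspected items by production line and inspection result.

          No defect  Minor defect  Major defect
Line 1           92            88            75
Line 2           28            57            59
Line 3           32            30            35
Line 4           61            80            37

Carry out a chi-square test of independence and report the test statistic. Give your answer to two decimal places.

Row totals: 255, 144, 97, 178. Column totals: 213, 255, 206. Grand total N = 674.
Expected counts (row total × column total / N):
  Line 1, No defect: 255×213/674 = 80.586
  Line 1, Minor defect: 255×255/674 = 96.476
  Line 1, Major defect: 255×206/674 = 77.938
  Line 2, No defect: 144×213/674 = 45.507
  Line 2, Minor defect: 144×255/674 = 54.481
  Line 2, Major defect: 144×206/674 = 44.012
  Line 3, No defect: 97×213/674 = 30.654
  Line 3, Minor defect: 97×255/674 = 36.699
  Line 3, Major defect: 97×206/674 = 29.647
  Line 4, No defect: 178×213/674 = 56.252
  Line 4, Minor defect: 178×255/674 = 67.344
  Line 4, Major defect: 178×206/674 = 54.404
Contributions (O − E)²/E:
  (92 − 80.586)²/80.586 = 1.6167
  (88 − 96.476)²/96.476 = 0.7447
  (75 − 77.938)²/77.938 = 0.1108
  (28 − 45.507)²/45.507 = 6.7351
  (57 − 54.481)²/54.481 = 0.1165
  (59 − 44.012)²/44.012 = 5.1041
  (32 − 30.654)²/30.654 = 0.0591
  (30 − 36.699)²/36.699 = 1.2228
  (35 − 29.647)²/29.647 = 0.9665
  (61 − 56.252)²/56.252 = 0.4008
  (80 − 67.344)²/67.344 = 2.3784
  (37 − 54.404)²/54.404 = 5.5676
χ² = 1.6167 + 0.7447 + 0.1108 + 6.7351 + 0.1165 + 5.1041 + 0.0591 + 1.2228 + 0.9665 + 0.4008 + 2.3784 + 5.5676 = 25.02

25.02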